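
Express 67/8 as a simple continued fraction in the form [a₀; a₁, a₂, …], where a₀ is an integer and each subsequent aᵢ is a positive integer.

67 = 8·8 + 3, so a_0 = 8
8 = 2·3 + 2, so a_1 = 2
3 = 1·2 + 1, so a_2 = 1
2 = 2·1 + 0, so a_3 = 2

[8; 2, 1, 2]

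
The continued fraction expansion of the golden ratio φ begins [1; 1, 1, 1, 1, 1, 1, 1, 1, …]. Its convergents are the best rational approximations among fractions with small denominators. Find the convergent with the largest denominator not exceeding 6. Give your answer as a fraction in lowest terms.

8/5

a_0 = 1: 1/1  (≤ bound)
a_1 = 1: 2/1  (≤ bound)
a_2 = 1: 3/2  (≤ bound)
a_3 = 1: 5/3  (≤ bound)
a_4 = 1: 8/5  (≤ bound)
a_5 = 1: 13/8  (> 6, stop)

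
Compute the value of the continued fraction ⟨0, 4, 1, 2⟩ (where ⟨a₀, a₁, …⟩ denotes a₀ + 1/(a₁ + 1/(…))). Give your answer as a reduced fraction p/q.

a_0 = 0: 0/1
a_1 = 4: 1/4
a_2 = 1: 1/5
a_3 = 2: 3/14

3/14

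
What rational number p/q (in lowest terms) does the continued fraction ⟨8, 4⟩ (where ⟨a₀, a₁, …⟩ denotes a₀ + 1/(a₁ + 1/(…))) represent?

Use the convergent recurrence hₖ = aₖ·hₖ₋₁ + hₖ₋₂ (and likewise for the denominators kₖ):
a_0 = 8: 8/1
a_1 = 4: 33/4

33/4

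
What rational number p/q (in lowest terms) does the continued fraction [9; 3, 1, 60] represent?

2248/243

Start with 60.
1 + 1/(60/1) = 1 + 1/60 = 61/60
3 + 1/(61/60) = 3 + 60/61 = 243/61
9 + 1/(243/61) = 9 + 61/243 = 2248/243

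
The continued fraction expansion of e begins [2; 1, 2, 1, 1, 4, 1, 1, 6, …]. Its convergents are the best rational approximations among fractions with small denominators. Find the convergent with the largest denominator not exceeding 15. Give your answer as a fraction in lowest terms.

19/7

a_0 = 2: 2/1  (≤ bound)
a_1 = 1: 3/1  (≤ bound)
a_2 = 2: 8/3  (≤ bound)
a_3 = 1: 11/4  (≤ bound)
a_4 = 1: 19/7  (≤ bound)
a_5 = 4: 87/32  (> 15, stop)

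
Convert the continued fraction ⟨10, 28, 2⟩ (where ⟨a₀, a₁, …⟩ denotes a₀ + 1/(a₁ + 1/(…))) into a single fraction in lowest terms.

572/57

Collapse the nested fraction from the inside out:
Start with 2.
28 + 1/(2/1) = 28 + 1/2 = 57/2
10 + 1/(57/2) = 10 + 2/57 = 572/57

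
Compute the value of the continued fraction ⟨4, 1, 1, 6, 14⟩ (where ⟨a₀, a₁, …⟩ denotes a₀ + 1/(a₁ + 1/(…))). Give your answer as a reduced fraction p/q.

835/184

Start with 14.
6 + 1/(14/1) = 6 + 1/14 = 85/14
1 + 1/(85/14) = 1 + 14/85 = 99/85
1 + 1/(99/85) = 1 + 85/99 = 184/99
4 + 1/(184/99) = 4 + 99/184 = 835/184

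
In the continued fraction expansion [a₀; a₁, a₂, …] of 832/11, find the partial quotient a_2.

Repeatedly divide and take the remainder:
⌊832/11⌋ = 75, remainder 7
⌊11/7⌋ = 1, remainder 4
⌊7/4⌋ = 1, remainder 3

1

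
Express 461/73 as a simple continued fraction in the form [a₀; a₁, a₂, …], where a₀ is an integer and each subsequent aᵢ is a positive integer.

461 = 6·73 + 23, so a_0 = 6
73 = 3·23 + 4, so a_1 = 3
23 = 5·4 + 3, so a_2 = 5
4 = 1·3 + 1, so a_3 = 1
3 = 3·1 + 0, so a_4 = 3

[6; 3, 5, 1, 3]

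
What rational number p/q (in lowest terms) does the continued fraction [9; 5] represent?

Start with 5.
9 + 1/(5/1) = 9 + 1/5 = 46/5

46/5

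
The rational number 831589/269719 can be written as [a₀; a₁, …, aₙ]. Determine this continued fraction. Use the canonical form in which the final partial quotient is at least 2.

831589 ÷ 269719 → quotient 3, remainder 22432
269719 ÷ 22432 → quotient 12, remainder 535
22432 ÷ 535 → quotient 41, remainder 497
535 ÷ 497 → quotient 1, remainder 38
497 ÷ 38 → quotient 13, remainder 3
38 ÷ 3 → quotient 12, remainder 2
3 ÷ 2 → quotient 1, remainder 1
2 ÷ 1 → quotient 2, remainder 0

[3; 12, 41, 1, 13, 12, 1, 2]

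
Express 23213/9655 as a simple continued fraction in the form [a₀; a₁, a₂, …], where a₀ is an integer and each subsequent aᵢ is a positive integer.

[2; 2, 2, 9, 51, 4]

Apply division with remainder until the remainder is 0:
23213 = 2·9655 + 3903, so a_0 = 2
9655 = 2·3903 + 1849, so a_1 = 2
3903 = 2·1849 + 205, so a_2 = 2
1849 = 9·205 + 4, so a_3 = 9
205 = 51·4 + 1, so a_4 = 51
4 = 4·1 + 0, so a_5 = 4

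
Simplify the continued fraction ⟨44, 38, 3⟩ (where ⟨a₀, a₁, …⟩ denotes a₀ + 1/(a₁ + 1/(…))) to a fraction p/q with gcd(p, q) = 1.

5063/115

Start with 3.
38 + 1/(3/1) = 38 + 1/3 = 115/3
44 + 1/(115/3) = 44 + 3/115 = 5063/115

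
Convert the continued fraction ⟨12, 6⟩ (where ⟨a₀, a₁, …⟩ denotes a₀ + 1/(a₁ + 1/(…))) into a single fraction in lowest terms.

a_0 = 12: 12/1
a_1 = 6: 73/6

73/6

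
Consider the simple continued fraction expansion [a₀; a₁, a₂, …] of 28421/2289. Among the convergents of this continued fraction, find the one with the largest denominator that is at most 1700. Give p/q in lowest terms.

a_0 = 12: 12/1  (≤ bound)
a_1 = 2: 25/2  (≤ bound)
a_2 = 2: 62/5  (≤ bound)
a_3 = 2: 149/12  (≤ bound)
a_4 = 20: 3042/245  (≤ bound)
a_5 = 1: 3191/257  (≤ bound)
a_6 = 3: 12615/1016  (≤ bound)
a_7 = 2: 28421/2289  (> 1700, stop)

12615/1016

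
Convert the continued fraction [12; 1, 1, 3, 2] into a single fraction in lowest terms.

a_0 = 12: 12/1
a_1 = 1: 13/1
a_2 = 1: 25/2
a_3 = 3: 88/7
a_4 = 2: 201/16

201/16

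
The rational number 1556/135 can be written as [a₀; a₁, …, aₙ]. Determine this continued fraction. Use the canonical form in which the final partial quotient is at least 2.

⌊1556/135⌋ = 11, remainder 71
⌊135/71⌋ = 1, remainder 64
⌊71/64⌋ = 1, remainder 7
⌊64/7⌋ = 9, remainder 1
⌊7/1⌋ = 7, remainder 0

[11; 1, 1, 9, 7]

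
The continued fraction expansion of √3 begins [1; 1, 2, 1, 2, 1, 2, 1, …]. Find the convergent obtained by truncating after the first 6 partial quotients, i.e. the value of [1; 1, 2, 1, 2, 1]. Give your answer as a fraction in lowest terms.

a_0 = 1: 1/1
a_1 = 1: 2/1
a_2 = 2: 5/3
a_3 = 1: 7/4
a_4 = 2: 19/11
a_5 = 1: 26/15

26/15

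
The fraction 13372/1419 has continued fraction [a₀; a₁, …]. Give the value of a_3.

Run the Euclidean algorithm, recording each quotient:
13372 = 9·1419 + 601, so a_0 = 9
1419 = 2·601 + 217, so a_1 = 2
601 = 2·217 + 167, so a_2 = 2
217 = 1·167 + 50, so a_3 = 1

1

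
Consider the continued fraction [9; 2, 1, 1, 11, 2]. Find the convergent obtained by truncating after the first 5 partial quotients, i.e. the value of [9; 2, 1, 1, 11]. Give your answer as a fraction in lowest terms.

Start with 11.
1 + 1/(11/1) = 1 + 1/11 = 12/11
1 + 1/(12/11) = 1 + 11/12 = 23/12
2 + 1/(23/12) = 2 + 12/23 = 58/23
9 + 1/(58/23) = 9 + 23/58 = 545/58

545/58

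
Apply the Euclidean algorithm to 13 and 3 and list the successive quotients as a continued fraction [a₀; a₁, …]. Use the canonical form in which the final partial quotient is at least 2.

[4; 3]

13 = 4·3 + 1, so a_0 = 4
3 = 3·1 + 0, so a_1 = 3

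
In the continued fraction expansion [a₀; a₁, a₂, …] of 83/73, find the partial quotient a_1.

Repeatedly divide and take the remainder:
83 ÷ 73 → quotient 1, remainder 10
73 ÷ 10 → quotient 7, remainder 3

7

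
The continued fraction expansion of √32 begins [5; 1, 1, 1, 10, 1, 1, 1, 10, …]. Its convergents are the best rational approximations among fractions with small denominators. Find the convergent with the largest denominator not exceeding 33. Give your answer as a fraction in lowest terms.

181/32

a_0 = 5: 5/1  (≤ bound)
a_1 = 1: 6/1  (≤ bound)
a_2 = 1: 11/2  (≤ bound)
a_3 = 1: 17/3  (≤ bound)
a_4 = 10: 181/32  (≤ bound)
a_5 = 1: 198/35  (> 33, stop)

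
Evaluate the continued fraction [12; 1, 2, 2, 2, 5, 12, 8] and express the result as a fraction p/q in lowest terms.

115121/9060

Build up convergents one term at a time:
a_0 = 12: 12/1
a_1 = 1: 13/1
a_2 = 2: 38/3
a_3 = 2: 89/7
a_4 = 2: 216/17
a_5 = 5: 1169/92
a_6 = 12: 14244/1121
a_7 = 8: 115121/9060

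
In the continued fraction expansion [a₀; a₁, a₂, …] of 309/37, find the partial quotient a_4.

2

309 ÷ 37 → quotient 8, remainder 13
37 ÷ 13 → quotient 2, remainder 11
13 ÷ 11 → quotient 1, remainder 2
11 ÷ 2 → quotient 5, remainder 1
2 ÷ 1 → quotient 2, remainder 0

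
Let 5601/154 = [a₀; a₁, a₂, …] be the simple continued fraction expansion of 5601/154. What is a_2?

5601 = 36·154 + 57, so a_0 = 36
154 = 2·57 + 40, so a_1 = 2
57 = 1·40 + 17, so a_2 = 1

1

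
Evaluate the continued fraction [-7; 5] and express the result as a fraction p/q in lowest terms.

a_0 = -7: -7/1
a_1 = 5: -34/5

-34/5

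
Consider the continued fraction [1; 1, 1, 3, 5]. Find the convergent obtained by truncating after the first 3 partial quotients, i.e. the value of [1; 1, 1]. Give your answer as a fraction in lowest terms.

3/2

Start with 1.
1 + 1/(1/1) = 1 + 1/1 = 2/1
1 + 1/(2/1) = 1 + 1/2 = 3/2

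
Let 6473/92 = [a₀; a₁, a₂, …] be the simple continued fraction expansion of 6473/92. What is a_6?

6473 = 70·92 + 33, so a_0 = 70
92 = 2·33 + 26, so a_1 = 2
33 = 1·26 + 7, so a_2 = 1
26 = 3·7 + 5, so a_3 = 3
7 = 1·5 + 2, so a_4 = 1
5 = 2·2 + 1, so a_5 = 2
2 = 2·1 + 0, so a_6 = 2

2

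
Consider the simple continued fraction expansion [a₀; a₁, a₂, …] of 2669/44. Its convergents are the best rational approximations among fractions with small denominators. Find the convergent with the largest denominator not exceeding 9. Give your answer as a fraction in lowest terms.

List convergents until the denominator exceeds the bound:
a_0 = 60: 60/1  (≤ bound)
a_1 = 1: 61/1  (≤ bound)
a_2 = 1: 121/2  (≤ bound)
a_3 = 1: 182/3  (≤ bound)
a_4 = 14: 2669/44  (> 9, stop)

182/3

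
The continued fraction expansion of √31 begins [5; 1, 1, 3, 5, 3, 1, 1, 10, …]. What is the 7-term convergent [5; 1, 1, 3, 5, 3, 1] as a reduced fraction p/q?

a_0 = 5: 5/1
a_1 = 1: 6/1
a_2 = 1: 11/2
a_3 = 3: 39/7
a_4 = 5: 206/37
a_5 = 3: 657/118
a_6 = 1: 863/155

863/155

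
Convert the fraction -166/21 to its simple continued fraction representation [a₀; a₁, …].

[-8; 10, 2]

-166 ÷ 21 → quotient -8, remainder 2
21 ÷ 2 → quotient 10, remainder 1
2 ÷ 1 → quotient 2, remainder 0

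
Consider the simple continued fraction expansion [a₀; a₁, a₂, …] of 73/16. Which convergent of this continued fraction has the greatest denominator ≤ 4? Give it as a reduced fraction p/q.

9/2

a_0 = 4: 4/1  (≤ bound)
a_1 = 1: 5/1  (≤ bound)
a_2 = 1: 9/2  (≤ bound)
a_3 = 3: 32/7  (> 4, stop)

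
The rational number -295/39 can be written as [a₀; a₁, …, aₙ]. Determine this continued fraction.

[-8; 2, 3, 2, 2]

⌊-295/39⌋ = -8, remainder 17
⌊39/17⌋ = 2, remainder 5
⌊17/5⌋ = 3, remainder 2
⌊5/2⌋ = 2, remainder 1
⌊2/1⌋ = 2, remainder 0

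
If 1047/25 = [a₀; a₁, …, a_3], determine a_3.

⌊1047/25⌋ = 41, remainder 22
⌊25/22⌋ = 1, remainder 3
⌊22/3⌋ = 7, remainder 1
⌊3/1⌋ = 3, remainder 0

3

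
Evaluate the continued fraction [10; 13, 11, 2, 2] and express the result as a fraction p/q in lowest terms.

7517/746

a_0 = 10: 10/1
a_1 = 13: 131/13
a_2 = 11: 1451/144
a_3 = 2: 3033/301
a_4 = 2: 7517/746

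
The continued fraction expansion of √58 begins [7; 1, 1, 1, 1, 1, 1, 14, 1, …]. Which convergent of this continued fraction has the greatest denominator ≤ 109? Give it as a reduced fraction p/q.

List convergents until the denominator exceeds the bound:
a_0 = 7: 7/1  (≤ bound)
a_1 = 1: 8/1  (≤ bound)
a_2 = 1: 15/2  (≤ bound)
a_3 = 1: 23/3  (≤ bound)
a_4 = 1: 38/5  (≤ bound)
a_5 = 1: 61/8  (≤ bound)
a_6 = 1: 99/13  (≤ bound)
a_7 = 14: 1447/190  (> 109, stop)

99/13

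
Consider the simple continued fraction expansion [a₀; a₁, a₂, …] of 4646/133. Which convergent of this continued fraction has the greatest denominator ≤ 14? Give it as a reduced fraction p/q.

489/14

a_0 = 34: 34/1  (≤ bound)
a_1 = 1: 35/1  (≤ bound)
a_2 = 13: 489/14  (≤ bound)
a_3 = 1: 524/15  (> 14, stop)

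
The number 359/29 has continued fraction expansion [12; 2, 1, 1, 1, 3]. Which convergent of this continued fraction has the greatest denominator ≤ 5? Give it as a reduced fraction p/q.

62/5

a_0 = 12: 12/1  (≤ bound)
a_1 = 2: 25/2  (≤ bound)
a_2 = 1: 37/3  (≤ bound)
a_3 = 1: 62/5  (≤ bound)
a_4 = 1: 99/8  (> 5, stop)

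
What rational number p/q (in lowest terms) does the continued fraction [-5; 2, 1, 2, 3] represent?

-125/27

a_0 = -5: -5/1
a_1 = 2: -9/2
a_2 = 1: -14/3
a_3 = 2: -37/8
a_4 = 3: -125/27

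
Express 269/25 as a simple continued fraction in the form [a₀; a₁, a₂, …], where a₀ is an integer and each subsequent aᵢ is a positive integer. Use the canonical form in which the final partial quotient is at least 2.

⌊269/25⌋ = 10, remainder 19
⌊25/19⌋ = 1, remainder 6
⌊19/6⌋ = 3, remainder 1
⌊6/1⌋ = 6, remainder 0

[10; 1, 3, 6]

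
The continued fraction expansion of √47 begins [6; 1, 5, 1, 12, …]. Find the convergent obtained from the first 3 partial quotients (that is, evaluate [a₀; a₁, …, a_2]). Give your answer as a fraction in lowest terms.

41/6

Use the convergent recurrence hₖ = aₖ·hₖ₋₁ + hₖ₋₂ (and likewise for the denominators kₖ):
a_0 = 6: 6/1
a_1 = 1: 7/1
a_2 = 5: 41/6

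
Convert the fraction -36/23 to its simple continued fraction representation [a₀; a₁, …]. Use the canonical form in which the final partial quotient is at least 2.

[-2; 2, 3, 3]

Run the Euclidean algorithm, recording each quotient:
-36 = -2·23 + 10, so a_0 = -2
23 = 2·10 + 3, so a_1 = 2
10 = 3·3 + 1, so a_2 = 3
3 = 3·1 + 0, so a_3 = 3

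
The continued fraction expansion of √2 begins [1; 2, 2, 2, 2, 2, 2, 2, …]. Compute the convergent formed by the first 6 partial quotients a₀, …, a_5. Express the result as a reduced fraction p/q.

99/70

Collapse the nested fraction from the inside out:
Start with 2.
2 + 1/(2/1) = 2 + 1/2 = 5/2
2 + 1/(5/2) = 2 + 2/5 = 12/5
2 + 1/(12/5) = 2 + 5/12 = 29/12
2 + 1/(29/12) = 2 + 12/29 = 70/29
1 + 1/(70/29) = 1 + 29/70 = 99/70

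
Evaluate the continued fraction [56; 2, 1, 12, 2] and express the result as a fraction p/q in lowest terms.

Start with 2.
12 + 1/(2/1) = 12 + 1/2 = 25/2
1 + 1/(25/2) = 1 + 2/25 = 27/25
2 + 1/(27/25) = 2 + 25/27 = 79/27
56 + 1/(79/27) = 56 + 27/79 = 4451/79

4451/79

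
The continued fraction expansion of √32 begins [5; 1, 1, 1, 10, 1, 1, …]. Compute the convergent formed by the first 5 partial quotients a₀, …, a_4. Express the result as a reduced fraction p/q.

181/32

Build up convergents one term at a time:
a_0 = 5: 5/1
a_1 = 1: 6/1
a_2 = 1: 11/2
a_3 = 1: 17/3
a_4 = 10: 181/32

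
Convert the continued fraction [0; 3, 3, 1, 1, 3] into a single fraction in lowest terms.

25/82

Start with 3.
1 + 1/(3/1) = 1 + 1/3 = 4/3
1 + 1/(4/3) = 1 + 3/4 = 7/4
3 + 1/(7/4) = 3 + 4/7 = 25/7
3 + 1/(25/7) = 3 + 7/25 = 82/25
0 + 1/(82/25) = 0 + 25/82 = 25/82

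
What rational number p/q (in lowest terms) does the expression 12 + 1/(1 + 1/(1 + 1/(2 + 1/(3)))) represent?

a_0 = 12: 12/1
a_1 = 1: 13/1
a_2 = 1: 25/2
a_3 = 2: 63/5
a_4 = 3: 214/17

214/17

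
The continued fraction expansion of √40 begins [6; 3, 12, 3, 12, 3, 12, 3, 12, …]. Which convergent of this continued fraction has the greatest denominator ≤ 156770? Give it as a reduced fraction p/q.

List convergents until the denominator exceeds the bound:
a_0 = 6: 6/1  (≤ bound)
a_1 = 3: 19/3  (≤ bound)
a_2 = 12: 234/37  (≤ bound)
a_3 = 3: 721/114  (≤ bound)
a_4 = 12: 8886/1405  (≤ bound)
a_5 = 3: 27379/4329  (≤ bound)
a_6 = 12: 337434/53353  (≤ bound)
a_7 = 3: 1039681/164388  (> 156770, stop)

337434/53353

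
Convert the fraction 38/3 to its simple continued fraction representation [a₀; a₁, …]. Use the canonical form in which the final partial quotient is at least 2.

[12; 1, 2]

38 ÷ 3 → quotient 12, remainder 2
3 ÷ 2 → quotient 1, remainder 1
2 ÷ 1 → quotient 2, remainder 0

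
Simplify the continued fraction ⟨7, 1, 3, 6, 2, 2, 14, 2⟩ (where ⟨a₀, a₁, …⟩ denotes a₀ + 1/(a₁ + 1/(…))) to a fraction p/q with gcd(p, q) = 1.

a_0 = 7: 7/1
a_1 = 1: 8/1
a_2 = 3: 31/4
a_3 = 6: 194/25
a_4 = 2: 419/54
a_5 = 2: 1032/133
a_6 = 14: 14867/1916
a_7 = 2: 30766/3965

30766/3965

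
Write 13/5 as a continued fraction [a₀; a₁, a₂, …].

[2; 1, 1, 2]

⌊13/5⌋ = 2, remainder 3
⌊5/3⌋ = 1, remainder 2
⌊3/2⌋ = 1, remainder 1
⌊2/1⌋ = 2, remainder 0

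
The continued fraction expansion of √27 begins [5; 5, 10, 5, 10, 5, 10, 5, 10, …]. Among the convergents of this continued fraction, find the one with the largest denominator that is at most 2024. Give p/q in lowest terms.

1351/260

a_0 = 5: 5/1  (≤ bound)
a_1 = 5: 26/5  (≤ bound)
a_2 = 10: 265/51  (≤ bound)
a_3 = 5: 1351/260  (≤ bound)
a_4 = 10: 13775/2651  (> 2024, stop)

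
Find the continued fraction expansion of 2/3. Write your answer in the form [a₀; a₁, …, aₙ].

Apply division with remainder until the remainder is 0:
2 ÷ 3 → quotient 0, remainder 2
3 ÷ 2 → quotient 1, remainder 1
2 ÷ 1 → quotient 2, remainder 0

[0; 1, 2]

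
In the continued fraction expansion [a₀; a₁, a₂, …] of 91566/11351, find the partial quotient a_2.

1

91566 ÷ 11351 → quotient 8, remainder 758
11351 ÷ 758 → quotient 14, remainder 739
758 ÷ 739 → quotient 1, remainder 19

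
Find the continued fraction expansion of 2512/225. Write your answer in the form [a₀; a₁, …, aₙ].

[11; 6, 12, 3]

Repeatedly divide and take the remainder:
⌊2512/225⌋ = 11, remainder 37
⌊225/37⌋ = 6, remainder 3
⌊37/3⌋ = 12, remainder 1
⌊3/1⌋ = 3, remainder 0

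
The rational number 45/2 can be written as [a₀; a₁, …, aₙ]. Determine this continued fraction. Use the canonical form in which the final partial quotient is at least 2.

Run the Euclidean algorithm, recording each quotient:
45 ÷ 2 → quotient 22, remainder 1
2 ÷ 1 → quotient 2, remainder 0

[22; 2]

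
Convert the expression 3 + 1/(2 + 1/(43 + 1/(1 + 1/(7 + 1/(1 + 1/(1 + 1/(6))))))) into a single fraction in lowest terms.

34430/9853

Start with 6.
1 + 1/(6/1) = 1 + 1/6 = 7/6
1 + 1/(7/6) = 1 + 6/7 = 13/7
7 + 1/(13/7) = 7 + 7/13 = 98/13
1 + 1/(98/13) = 1 + 13/98 = 111/98
43 + 1/(111/98) = 43 + 98/111 = 4871/111
2 + 1/(4871/111) = 2 + 111/4871 = 9853/4871
3 + 1/(9853/4871) = 3 + 4871/9853 = 34430/9853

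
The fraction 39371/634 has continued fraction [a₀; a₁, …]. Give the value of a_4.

Repeatedly divide and take the remainder:
39371 ÷ 634 → quotient 62, remainder 63
634 ÷ 63 → quotient 10, remainder 4
63 ÷ 4 → quotient 15, remainder 3
4 ÷ 3 → quotient 1, remainder 1
3 ÷ 1 → quotient 3, remainder 0

3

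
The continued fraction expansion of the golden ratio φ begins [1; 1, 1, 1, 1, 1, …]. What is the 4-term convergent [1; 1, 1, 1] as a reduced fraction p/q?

5/3

a_0 = 1: 1/1
a_1 = 1: 2/1
a_2 = 1: 3/2
a_3 = 1: 5/3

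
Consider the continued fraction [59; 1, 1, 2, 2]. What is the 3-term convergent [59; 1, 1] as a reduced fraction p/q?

a_0 = 59: 59/1
a_1 = 1: 60/1
a_2 = 1: 119/2

119/2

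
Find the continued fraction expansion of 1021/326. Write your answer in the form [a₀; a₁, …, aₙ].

[3; 7, 1, 1, 2, 1, 1, 3]

Repeatedly divide and take the remainder:
1021 = 3·326 + 43, so a_0 = 3
326 = 7·43 + 25, so a_1 = 7
43 = 1·25 + 18, so a_2 = 1
25 = 1·18 + 7, so a_3 = 1
18 = 2·7 + 4, so a_4 = 2
7 = 1·4 + 3, so a_5 = 1
4 = 1·3 + 1, so a_6 = 1
3 = 3·1 + 0, so a_7 = 3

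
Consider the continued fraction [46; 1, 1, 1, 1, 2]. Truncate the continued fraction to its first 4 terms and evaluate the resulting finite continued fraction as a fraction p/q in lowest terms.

140/3

Start with 1.
1 + 1/(1/1) = 1 + 1/1 = 2/1
1 + 1/(2/1) = 1 + 1/2 = 3/2
46 + 1/(3/2) = 46 + 2/3 = 140/3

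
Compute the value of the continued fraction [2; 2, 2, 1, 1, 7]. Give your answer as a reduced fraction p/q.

a_0 = 2: 2/1
a_1 = 2: 5/2
a_2 = 2: 12/5
a_3 = 1: 17/7
a_4 = 1: 29/12
a_5 = 7: 220/91

220/91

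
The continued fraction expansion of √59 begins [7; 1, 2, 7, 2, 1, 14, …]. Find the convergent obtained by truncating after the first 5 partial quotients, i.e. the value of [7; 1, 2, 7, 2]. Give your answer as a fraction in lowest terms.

Starting at the tail and folding back:
Start with 2.
7 + 1/(2/1) = 7 + 1/2 = 15/2
2 + 1/(15/2) = 2 + 2/15 = 32/15
1 + 1/(32/15) = 1 + 15/32 = 47/32
7 + 1/(47/32) = 7 + 32/47 = 361/47

361/47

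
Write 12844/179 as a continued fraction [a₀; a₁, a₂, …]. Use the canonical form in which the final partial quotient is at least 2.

12844 ÷ 179 → quotient 71, remainder 135
179 ÷ 135 → quotient 1, remainder 44
135 ÷ 44 → quotient 3, remainder 3
44 ÷ 3 → quotient 14, remainder 2
3 ÷ 2 → quotient 1, remainder 1
2 ÷ 1 → quotient 2, remainder 0

[71; 1, 3, 14, 1, 2]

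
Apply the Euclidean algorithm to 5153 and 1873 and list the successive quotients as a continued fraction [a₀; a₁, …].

[2; 1, 3, 51, 1, 3, 2]

5153 = 2·1873 + 1407, so a_0 = 2
1873 = 1·1407 + 466, so a_1 = 1
1407 = 3·466 + 9, so a_2 = 3
466 = 51·9 + 7, so a_3 = 51
9 = 1·7 + 2, so a_4 = 1
7 = 3·2 + 1, so a_5 = 3
2 = 2·1 + 0, so a_6 = 2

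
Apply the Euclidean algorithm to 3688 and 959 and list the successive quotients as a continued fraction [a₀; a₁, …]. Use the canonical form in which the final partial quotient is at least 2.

Apply division with remainder until the remainder is 0:
3688 ÷ 959 → quotient 3, remainder 811
959 ÷ 811 → quotient 1, remainder 148
811 ÷ 148 → quotient 5, remainder 71
148 ÷ 71 → quotient 2, remainder 6
71 ÷ 6 → quotient 11, remainder 5
6 ÷ 5 → quotient 1, remainder 1
5 ÷ 1 → quotient 5, remainder 0

[3; 1, 5, 2, 11, 1, 5]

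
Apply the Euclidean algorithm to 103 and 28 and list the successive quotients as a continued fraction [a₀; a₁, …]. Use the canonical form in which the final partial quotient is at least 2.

103 ÷ 28 → quotient 3, remainder 19
28 ÷ 19 → quotient 1, remainder 9
19 ÷ 9 → quotient 2, remainder 1
9 ÷ 1 → quotient 9, remainder 0

[3; 1, 2, 9]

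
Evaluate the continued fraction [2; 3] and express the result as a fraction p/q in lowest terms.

7/3

Collapse the nested fraction from the inside out:
Start with 3.
2 + 1/(3/1) = 2 + 1/3 = 7/3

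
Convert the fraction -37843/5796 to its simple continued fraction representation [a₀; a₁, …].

[-7; 2, 8, 13, 1, 1, 12]

-37843 = -7·5796 + 2729, so a_0 = -7
5796 = 2·2729 + 338, so a_1 = 2
2729 = 8·338 + 25, so a_2 = 8
338 = 13·25 + 13, so a_3 = 13
25 = 1·13 + 12, so a_4 = 1
13 = 1·12 + 1, so a_5 = 1
12 = 12·1 + 0, so a_6 = 12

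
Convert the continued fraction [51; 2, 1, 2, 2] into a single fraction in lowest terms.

a_0 = 51: 51/1
a_1 = 2: 103/2
a_2 = 1: 154/3
a_3 = 2: 411/8
a_4 = 2: 976/19

976/19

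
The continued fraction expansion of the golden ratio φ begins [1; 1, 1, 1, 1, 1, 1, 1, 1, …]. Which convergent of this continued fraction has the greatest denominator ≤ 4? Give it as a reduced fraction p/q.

5/3

a_0 = 1: 1/1  (≤ bound)
a_1 = 1: 2/1  (≤ bound)
a_2 = 1: 3/2  (≤ bound)
a_3 = 1: 5/3  (≤ bound)
a_4 = 1: 8/5  (> 4, stop)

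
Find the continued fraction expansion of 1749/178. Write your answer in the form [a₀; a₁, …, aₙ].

[9; 1, 4, 1, 2, 1, 7]

Apply division with remainder until the remainder is 0:
1749 = 9·178 + 147, so a_0 = 9
178 = 1·147 + 31, so a_1 = 1
147 = 4·31 + 23, so a_2 = 4
31 = 1·23 + 8, so a_3 = 1
23 = 2·8 + 7, so a_4 = 2
8 = 1·7 + 1, so a_5 = 1
7 = 7·1 + 0, so a_6 = 7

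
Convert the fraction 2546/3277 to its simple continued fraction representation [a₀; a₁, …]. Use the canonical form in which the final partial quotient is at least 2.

⌊2546/3277⌋ = 0, remainder 2546
⌊3277/2546⌋ = 1, remainder 731
⌊2546/731⌋ = 3, remainder 353
⌊731/353⌋ = 2, remainder 25
⌊353/25⌋ = 14, remainder 3
⌊25/3⌋ = 8, remainder 1
⌊3/1⌋ = 3, remainder 0

[0; 1, 3, 2, 14, 8, 3]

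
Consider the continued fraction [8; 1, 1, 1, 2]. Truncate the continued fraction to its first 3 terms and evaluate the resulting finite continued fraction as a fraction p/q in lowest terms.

17/2

Start with 1.
1 + 1/(1/1) = 1 + 1/1 = 2/1
8 + 1/(2/1) = 8 + 1/2 = 17/2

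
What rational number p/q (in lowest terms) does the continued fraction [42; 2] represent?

85/2

a_0 = 42: 42/1
a_1 = 2: 85/2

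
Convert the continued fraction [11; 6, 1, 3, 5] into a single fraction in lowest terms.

1583/142

a_0 = 11: 11/1
a_1 = 6: 67/6
a_2 = 1: 78/7
a_3 = 3: 301/27
a_4 = 5: 1583/142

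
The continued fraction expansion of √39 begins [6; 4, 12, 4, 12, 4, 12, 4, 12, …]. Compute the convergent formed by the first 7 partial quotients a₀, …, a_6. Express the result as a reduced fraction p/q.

a_0 = 6: 6/1
a_1 = 4: 25/4
a_2 = 12: 306/49
a_3 = 4: 1249/200
a_4 = 12: 15294/2449
a_5 = 4: 62425/9996
a_6 = 12: 764394/122401

764394/122401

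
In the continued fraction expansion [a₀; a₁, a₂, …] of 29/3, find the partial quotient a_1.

29 = 9·3 + 2, so a_0 = 9
3 = 1·2 + 1, so a_1 = 1

1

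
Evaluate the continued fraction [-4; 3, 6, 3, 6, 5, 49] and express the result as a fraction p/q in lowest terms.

-354245/96174

Start with 49.
5 + 1/(49/1) = 5 + 1/49 = 246/49
6 + 1/(246/49) = 6 + 49/246 = 1525/246
3 + 1/(1525/246) = 3 + 246/1525 = 4821/1525
6 + 1/(4821/1525) = 6 + 1525/4821 = 30451/4821
3 + 1/(30451/4821) = 3 + 4821/30451 = 96174/30451
-4 + 1/(96174/30451) = -4 + 30451/96174 = -354245/96174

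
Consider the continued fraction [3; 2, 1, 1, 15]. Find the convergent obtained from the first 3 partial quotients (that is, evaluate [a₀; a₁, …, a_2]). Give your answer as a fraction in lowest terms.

a_0 = 3: 3/1
a_1 = 2: 7/2
a_2 = 1: 10/3

10/3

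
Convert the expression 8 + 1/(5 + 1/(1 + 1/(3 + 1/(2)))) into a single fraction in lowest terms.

Start with 2.
3 + 1/(2/1) = 3 + 1/2 = 7/2
1 + 1/(7/2) = 1 + 2/7 = 9/7
5 + 1/(9/7) = 5 + 7/9 = 52/9
8 + 1/(52/9) = 8 + 9/52 = 425/52

425/52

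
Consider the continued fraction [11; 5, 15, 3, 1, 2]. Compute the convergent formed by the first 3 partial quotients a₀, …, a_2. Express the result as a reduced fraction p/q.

851/76

Starting at the tail and folding back:
Start with 15.
5 + 1/(15/1) = 5 + 1/15 = 76/15
11 + 1/(76/15) = 11 + 15/76 = 851/76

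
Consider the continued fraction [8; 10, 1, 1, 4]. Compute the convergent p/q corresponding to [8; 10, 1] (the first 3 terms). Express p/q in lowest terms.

Use the convergent recurrence hₖ = aₖ·hₖ₋₁ + hₖ₋₂ (and likewise for the denominators kₖ):
a_0 = 8: 8/1
a_1 = 10: 81/10
a_2 = 1: 89/11

89/11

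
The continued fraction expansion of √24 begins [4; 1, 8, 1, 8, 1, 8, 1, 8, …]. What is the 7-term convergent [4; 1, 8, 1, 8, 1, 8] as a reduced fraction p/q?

4316/881

Work from the innermost term outward:
Start with 8.
1 + 1/(8/1) = 1 + 1/8 = 9/8
8 + 1/(9/8) = 8 + 8/9 = 80/9
1 + 1/(80/9) = 1 + 9/80 = 89/80
8 + 1/(89/80) = 8 + 80/89 = 792/89
1 + 1/(792/89) = 1 + 89/792 = 881/792
4 + 1/(881/792) = 4 + 792/881 = 4316/881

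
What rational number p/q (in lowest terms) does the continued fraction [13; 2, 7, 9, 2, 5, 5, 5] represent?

573390/42577

Start with 5.
5 + 1/(5/1) = 5 + 1/5 = 26/5
5 + 1/(26/5) = 5 + 5/26 = 135/26
2 + 1/(135/26) = 2 + 26/135 = 296/135
9 + 1/(296/135) = 9 + 135/296 = 2799/296
7 + 1/(2799/296) = 7 + 296/2799 = 19889/2799
2 + 1/(19889/2799) = 2 + 2799/19889 = 42577/19889
13 + 1/(42577/19889) = 13 + 19889/42577 = 573390/42577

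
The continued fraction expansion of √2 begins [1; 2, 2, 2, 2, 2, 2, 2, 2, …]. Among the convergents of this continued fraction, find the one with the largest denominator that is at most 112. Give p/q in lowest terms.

a_0 = 1: 1/1  (≤ bound)
a_1 = 2: 3/2  (≤ bound)
a_2 = 2: 7/5  (≤ bound)
a_3 = 2: 17/12  (≤ bound)
a_4 = 2: 41/29  (≤ bound)
a_5 = 2: 99/70  (≤ bound)
a_6 = 2: 239/169  (> 112, stop)

99/70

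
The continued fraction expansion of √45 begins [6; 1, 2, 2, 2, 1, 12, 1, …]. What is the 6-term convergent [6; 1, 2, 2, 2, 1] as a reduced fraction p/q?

Start with 1.
2 + 1/(1/1) = 2 + 1/1 = 3/1
2 + 1/(3/1) = 2 + 1/3 = 7/3
2 + 1/(7/3) = 2 + 3/7 = 17/7
1 + 1/(17/7) = 1 + 7/17 = 24/17
6 + 1/(24/17) = 6 + 17/24 = 161/24

161/24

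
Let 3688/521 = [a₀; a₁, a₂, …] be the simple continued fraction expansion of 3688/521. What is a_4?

3688 ÷ 521 → quotient 7, remainder 41
521 ÷ 41 → quotient 12, remainder 29
41 ÷ 29 → quotient 1, remainder 12
29 ÷ 12 → quotient 2, remainder 5
12 ÷ 5 → quotient 2, remainder 2

2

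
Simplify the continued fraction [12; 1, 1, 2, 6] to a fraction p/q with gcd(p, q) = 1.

403/32

Start with 6.
2 + 1/(6/1) = 2 + 1/6 = 13/6
1 + 1/(13/6) = 1 + 6/13 = 19/13
1 + 1/(19/13) = 1 + 13/19 = 32/19
12 + 1/(32/19) = 12 + 19/32 = 403/32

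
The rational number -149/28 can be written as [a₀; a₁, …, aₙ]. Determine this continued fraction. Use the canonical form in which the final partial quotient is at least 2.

Run the Euclidean algorithm, recording each quotient:
⌊-149/28⌋ = -6, remainder 19
⌊28/19⌋ = 1, remainder 9
⌊19/9⌋ = 2, remainder 1
⌊9/1⌋ = 9, remainder 0

[-6; 1, 2, 9]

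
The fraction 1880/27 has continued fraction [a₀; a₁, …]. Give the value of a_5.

Repeatedly divide and take the remainder:
1880 = 69·27 + 17, so a_0 = 69
27 = 1·17 + 10, so a_1 = 1
17 = 1·10 + 7, so a_2 = 1
10 = 1·7 + 3, so a_3 = 1
7 = 2·3 + 1, so a_4 = 2
3 = 3·1 + 0, so a_5 = 3

3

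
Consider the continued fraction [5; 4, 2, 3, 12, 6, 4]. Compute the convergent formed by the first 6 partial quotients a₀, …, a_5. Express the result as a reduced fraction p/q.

Start with 6.
12 + 1/(6/1) = 12 + 1/6 = 73/6
3 + 1/(73/6) = 3 + 6/73 = 225/73
2 + 1/(225/73) = 2 + 73/225 = 523/225
4 + 1/(523/225) = 4 + 225/523 = 2317/523
5 + 1/(2317/523) = 5 + 523/2317 = 12108/2317

12108/2317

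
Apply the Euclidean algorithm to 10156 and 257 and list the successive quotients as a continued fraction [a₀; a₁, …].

[39; 1, 1, 13, 1, 3, 2]

Run the Euclidean algorithm, recording each quotient:
10156 ÷ 257 → quotient 39, remainder 133
257 ÷ 133 → quotient 1, remainder 124
133 ÷ 124 → quotient 1, remainder 9
124 ÷ 9 → quotient 13, remainder 7
9 ÷ 7 → quotient 1, remainder 2
7 ÷ 2 → quotient 3, remainder 1
2 ÷ 1 → quotient 2, remainder 0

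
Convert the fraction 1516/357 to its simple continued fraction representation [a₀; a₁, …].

1516 ÷ 357 → quotient 4, remainder 88
357 ÷ 88 → quotient 4, remainder 5
88 ÷ 5 → quotient 17, remainder 3
5 ÷ 3 → quotient 1, remainder 2
3 ÷ 2 → quotient 1, remainder 1
2 ÷ 1 → quotient 2, remainder 0

[4; 4, 17, 1, 1, 2]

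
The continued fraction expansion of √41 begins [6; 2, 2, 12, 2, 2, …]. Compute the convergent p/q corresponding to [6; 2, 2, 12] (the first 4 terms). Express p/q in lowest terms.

397/62

a_0 = 6: 6/1
a_1 = 2: 13/2
a_2 = 2: 32/5
a_3 = 12: 397/62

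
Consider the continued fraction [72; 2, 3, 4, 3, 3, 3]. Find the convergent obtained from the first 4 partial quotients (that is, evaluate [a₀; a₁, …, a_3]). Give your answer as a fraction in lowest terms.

Work from the innermost term outward:
Start with 4.
3 + 1/(4/1) = 3 + 1/4 = 13/4
2 + 1/(13/4) = 2 + 4/13 = 30/13
72 + 1/(30/13) = 72 + 13/30 = 2173/30

2173/30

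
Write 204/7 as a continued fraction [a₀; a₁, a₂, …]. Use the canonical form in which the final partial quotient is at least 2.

⌊204/7⌋ = 29, remainder 1
⌊7/1⌋ = 7, remainder 0

[29; 7]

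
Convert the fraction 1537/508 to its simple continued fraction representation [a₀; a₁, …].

[3; 39, 13]

1537 = 3·508 + 13, so a_0 = 3
508 = 39·13 + 1, so a_1 = 39
13 = 13·1 + 0, so a_2 = 13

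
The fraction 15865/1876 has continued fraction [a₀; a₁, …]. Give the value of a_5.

Repeatedly divide and take the remainder:
15865 ÷ 1876 → quotient 8, remainder 857
1876 ÷ 857 → quotient 2, remainder 162
857 ÷ 162 → quotient 5, remainder 47
162 ÷ 47 → quotient 3, remainder 21
47 ÷ 21 → quotient 2, remainder 5
21 ÷ 5 → quotient 4, remainder 1

4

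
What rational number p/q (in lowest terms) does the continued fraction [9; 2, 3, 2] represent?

Start with 2.
3 + 1/(2/1) = 3 + 1/2 = 7/2
2 + 1/(7/2) = 2 + 2/7 = 16/7
9 + 1/(16/7) = 9 + 7/16 = 151/16

151/16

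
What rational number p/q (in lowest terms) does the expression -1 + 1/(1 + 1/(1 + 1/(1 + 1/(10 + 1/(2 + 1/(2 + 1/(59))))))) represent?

-3386/9861

Compute successive convergents:
a_0 = -1: -1/1
a_1 = 1: 0/1
a_2 = 1: -1/2
a_3 = 1: -1/3
a_4 = 10: -11/32
a_5 = 2: -23/67
a_6 = 2: -57/166
a_7 = 59: -3386/9861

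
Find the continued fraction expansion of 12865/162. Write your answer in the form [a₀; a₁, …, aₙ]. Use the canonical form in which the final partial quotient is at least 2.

Run the Euclidean algorithm, recording each quotient:
12865 = 79·162 + 67, so a_0 = 79
162 = 2·67 + 28, so a_1 = 2
67 = 2·28 + 11, so a_2 = 2
28 = 2·11 + 6, so a_3 = 2
11 = 1·6 + 5, so a_4 = 1
6 = 1·5 + 1, so a_5 = 1
5 = 5·1 + 0, so a_6 = 5

[79; 2, 2, 2, 1, 1, 5]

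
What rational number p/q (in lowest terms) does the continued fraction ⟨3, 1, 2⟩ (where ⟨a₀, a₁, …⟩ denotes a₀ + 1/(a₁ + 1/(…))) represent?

11/3

Starting at the tail and folding back:
Start with 2.
1 + 1/(2/1) = 1 + 1/2 = 3/2
3 + 1/(3/2) = 3 + 2/3 = 11/3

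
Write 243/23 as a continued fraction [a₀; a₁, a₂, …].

243 ÷ 23 → quotient 10, remainder 13
23 ÷ 13 → quotient 1, remainder 10
13 ÷ 10 → quotient 1, remainder 3
10 ÷ 3 → quotient 3, remainder 1
3 ÷ 1 → quotient 3, remainder 0

[10; 1, 1, 3, 3]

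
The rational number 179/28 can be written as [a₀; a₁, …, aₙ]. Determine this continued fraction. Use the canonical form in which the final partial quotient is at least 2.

Run the Euclidean algorithm, recording each quotient:
179 ÷ 28 → quotient 6, remainder 11
28 ÷ 11 → quotient 2, remainder 6
11 ÷ 6 → quotient 1, remainder 5
6 ÷ 5 → quotient 1, remainder 1
5 ÷ 1 → quotient 5, remainder 0

[6; 2, 1, 1, 5]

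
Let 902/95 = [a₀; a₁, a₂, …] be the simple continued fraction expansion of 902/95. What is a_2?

47

Apply division with remainder until the remainder is 0:
902 ÷ 95 → quotient 9, remainder 47
95 ÷ 47 → quotient 2, remainder 1
47 ÷ 1 → quotient 47, remainder 0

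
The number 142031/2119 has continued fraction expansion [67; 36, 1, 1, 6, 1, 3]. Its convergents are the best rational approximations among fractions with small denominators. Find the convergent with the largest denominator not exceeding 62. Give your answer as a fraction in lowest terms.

2480/37

List convergents until the denominator exceeds the bound:
a_0 = 67: 67/1  (≤ bound)
a_1 = 36: 2413/36  (≤ bound)
a_2 = 1: 2480/37  (≤ bound)
a_3 = 1: 4893/73  (> 62, stop)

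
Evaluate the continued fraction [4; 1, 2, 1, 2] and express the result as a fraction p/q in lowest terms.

Build up convergents one term at a time:
a_0 = 4: 4/1
a_1 = 1: 5/1
a_2 = 2: 14/3
a_3 = 1: 19/4
a_4 = 2: 52/11

52/11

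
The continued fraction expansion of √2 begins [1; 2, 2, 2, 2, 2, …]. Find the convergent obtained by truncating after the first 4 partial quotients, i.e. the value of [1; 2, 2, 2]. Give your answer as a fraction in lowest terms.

Work from the innermost term outward:
Start with 2.
2 + 1/(2/1) = 2 + 1/2 = 5/2
2 + 1/(5/2) = 2 + 2/5 = 12/5
1 + 1/(12/5) = 1 + 5/12 = 17/12

17/12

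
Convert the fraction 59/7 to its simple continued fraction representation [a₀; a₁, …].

[8; 2, 3]

59 ÷ 7 → quotient 8, remainder 3
7 ÷ 3 → quotient 2, remainder 1
3 ÷ 1 → quotient 3, remainder 0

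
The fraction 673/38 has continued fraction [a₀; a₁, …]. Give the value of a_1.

Apply division with remainder until the remainder is 0:
673 = 17·38 + 27, so a_0 = 17
38 = 1·27 + 11, so a_1 = 1

1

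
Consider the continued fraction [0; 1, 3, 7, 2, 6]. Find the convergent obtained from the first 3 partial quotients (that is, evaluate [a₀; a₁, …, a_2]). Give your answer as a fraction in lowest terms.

a_0 = 0: 0/1
a_1 = 1: 1/1
a_2 = 3: 3/4

3/4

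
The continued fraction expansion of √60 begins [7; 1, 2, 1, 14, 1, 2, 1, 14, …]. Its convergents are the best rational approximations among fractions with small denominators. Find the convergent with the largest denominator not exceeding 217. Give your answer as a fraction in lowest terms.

1433/185

List convergents until the denominator exceeds the bound:
a_0 = 7: 7/1  (≤ bound)
a_1 = 1: 8/1  (≤ bound)
a_2 = 2: 23/3  (≤ bound)
a_3 = 1: 31/4  (≤ bound)
a_4 = 14: 457/59  (≤ bound)
a_5 = 1: 488/63  (≤ bound)
a_6 = 2: 1433/185  (≤ bound)
a_7 = 1: 1921/248  (> 217, stop)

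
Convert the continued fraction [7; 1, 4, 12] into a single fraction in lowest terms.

Start with 12.
4 + 1/(12/1) = 4 + 1/12 = 49/12
1 + 1/(49/12) = 1 + 12/49 = 61/49
7 + 1/(61/49) = 7 + 49/61 = 476/61

476/61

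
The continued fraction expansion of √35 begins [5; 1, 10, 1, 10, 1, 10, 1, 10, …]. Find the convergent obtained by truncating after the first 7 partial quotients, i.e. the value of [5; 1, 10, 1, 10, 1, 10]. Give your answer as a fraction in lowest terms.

9235/1561

a_0 = 5: 5/1
a_1 = 1: 6/1
a_2 = 10: 65/11
a_3 = 1: 71/12
a_4 = 10: 775/131
a_5 = 1: 846/143
a_6 = 10: 9235/1561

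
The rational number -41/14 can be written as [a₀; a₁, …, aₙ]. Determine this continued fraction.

[-3; 14]

-41 = -3·14 + 1, so a_0 = -3
14 = 14·1 + 0, so a_1 = 14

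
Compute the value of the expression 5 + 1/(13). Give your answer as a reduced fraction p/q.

66/13

a_0 = 5: 5/1
a_1 = 13: 66/13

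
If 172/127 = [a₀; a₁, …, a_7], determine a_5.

1

⌊172/127⌋ = 1, remainder 45
⌊127/45⌋ = 2, remainder 37
⌊45/37⌋ = 1, remainder 8
⌊37/8⌋ = 4, remainder 5
⌊8/5⌋ = 1, remainder 3
⌊5/3⌋ = 1, remainder 2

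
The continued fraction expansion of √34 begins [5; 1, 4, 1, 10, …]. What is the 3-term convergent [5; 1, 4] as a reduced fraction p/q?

a_0 = 5: 5/1
a_1 = 1: 6/1
a_2 = 4: 29/5

29/5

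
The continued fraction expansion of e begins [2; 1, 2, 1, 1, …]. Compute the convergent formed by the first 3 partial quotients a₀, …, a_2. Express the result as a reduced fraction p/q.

8/3

a_0 = 2: 2/1
a_1 = 1: 3/1
a_2 = 2: 8/3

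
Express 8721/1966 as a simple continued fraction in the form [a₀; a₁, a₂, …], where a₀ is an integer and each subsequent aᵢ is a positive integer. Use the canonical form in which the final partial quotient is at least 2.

⌊8721/1966⌋ = 4, remainder 857
⌊1966/857⌋ = 2, remainder 252
⌊857/252⌋ = 3, remainder 101
⌊252/101⌋ = 2, remainder 50
⌊101/50⌋ = 2, remainder 1
⌊50/1⌋ = 50, remainder 0

[4; 2, 3, 2, 2, 50]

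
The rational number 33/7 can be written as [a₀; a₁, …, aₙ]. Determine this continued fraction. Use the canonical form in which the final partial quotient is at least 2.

[4; 1, 2, 2]

Repeatedly divide and take the remainder:
⌊33/7⌋ = 4, remainder 5
⌊7/5⌋ = 1, remainder 2
⌊5/2⌋ = 2, remainder 1
⌊2/1⌋ = 2, remainder 0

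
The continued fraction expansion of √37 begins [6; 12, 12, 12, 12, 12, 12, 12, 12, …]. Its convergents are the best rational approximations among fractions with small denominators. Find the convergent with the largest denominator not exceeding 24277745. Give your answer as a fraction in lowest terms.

List convergents until the denominator exceeds the bound:
a_0 = 6: 6/1  (≤ bound)
a_1 = 12: 73/12  (≤ bound)
a_2 = 12: 882/145  (≤ bound)
a_3 = 12: 10657/1752  (≤ bound)
a_4 = 12: 128766/21169  (≤ bound)
a_5 = 12: 1555849/255780  (≤ bound)
a_6 = 12: 18798954/3090529  (≤ bound)
a_7 = 12: 227143297/37342128  (> 24277745, stop)

18798954/3090529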